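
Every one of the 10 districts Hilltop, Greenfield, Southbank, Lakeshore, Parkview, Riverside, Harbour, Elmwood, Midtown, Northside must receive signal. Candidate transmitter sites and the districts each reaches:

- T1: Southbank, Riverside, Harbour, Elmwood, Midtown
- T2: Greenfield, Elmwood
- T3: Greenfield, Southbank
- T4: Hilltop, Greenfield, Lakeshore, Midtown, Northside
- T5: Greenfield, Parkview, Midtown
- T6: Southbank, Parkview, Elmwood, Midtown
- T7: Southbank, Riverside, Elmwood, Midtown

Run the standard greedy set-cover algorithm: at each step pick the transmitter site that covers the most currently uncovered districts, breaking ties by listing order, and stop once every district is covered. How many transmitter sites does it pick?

3

Pick 1: T1 covers 5 new districts (Southbank, Riverside, Harbour, Elmwood, Midtown).
Pick 2: T4 covers 4 new districts (Hilltop, Greenfield, Lakeshore, Northside).
Pick 3: T5 covers 1 new districts (Parkview).
Greedy uses 3 transmitter sites.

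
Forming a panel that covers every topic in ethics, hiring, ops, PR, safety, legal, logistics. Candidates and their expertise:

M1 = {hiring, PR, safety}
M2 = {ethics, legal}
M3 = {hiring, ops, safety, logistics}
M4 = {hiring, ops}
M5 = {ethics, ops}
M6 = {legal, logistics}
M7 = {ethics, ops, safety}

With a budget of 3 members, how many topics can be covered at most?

Choosing M1, M2, M3 covers {ethics, hiring, ops, PR, safety, legal, logistics} — 7 topics.
That is all 7 topics.

7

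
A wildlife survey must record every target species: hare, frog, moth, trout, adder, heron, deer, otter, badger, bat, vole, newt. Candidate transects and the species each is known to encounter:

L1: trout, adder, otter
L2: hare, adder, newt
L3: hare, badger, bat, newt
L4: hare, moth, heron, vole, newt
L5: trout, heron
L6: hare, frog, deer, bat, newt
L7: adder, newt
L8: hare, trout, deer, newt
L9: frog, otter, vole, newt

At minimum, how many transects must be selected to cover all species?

4

L1, L3, L4, L6 together cover {hare, frog, moth, trout, adder, heron, deer, otter, badger, bat, vole, newt} — every species.
No 3 of the 9 transects cover everything (all 84 triples fall short), so 4 is minimum.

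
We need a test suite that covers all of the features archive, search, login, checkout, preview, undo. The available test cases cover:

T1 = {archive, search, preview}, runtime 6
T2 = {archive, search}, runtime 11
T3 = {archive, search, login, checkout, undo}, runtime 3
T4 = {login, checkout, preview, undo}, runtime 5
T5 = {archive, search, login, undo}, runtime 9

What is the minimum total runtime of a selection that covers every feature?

T3, T4 cover every feature at runtime 3 + 5 = 8.
Any cover uses at least 2 test cases; among all covering selections none totals below 8.

8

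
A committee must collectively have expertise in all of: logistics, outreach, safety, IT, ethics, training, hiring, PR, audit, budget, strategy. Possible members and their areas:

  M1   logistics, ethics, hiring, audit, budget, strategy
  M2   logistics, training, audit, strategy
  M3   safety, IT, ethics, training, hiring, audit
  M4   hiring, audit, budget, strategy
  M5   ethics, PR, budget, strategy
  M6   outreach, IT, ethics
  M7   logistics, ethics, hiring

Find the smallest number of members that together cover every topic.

4

M1, M3, M5, M6 together cover {logistics, outreach, safety, IT, ethics, training, hiring, PR, audit, budget, strategy} — every topic.
No 3 of the 7 members cover everything (all 35 triples fall short), so 4 is minimum.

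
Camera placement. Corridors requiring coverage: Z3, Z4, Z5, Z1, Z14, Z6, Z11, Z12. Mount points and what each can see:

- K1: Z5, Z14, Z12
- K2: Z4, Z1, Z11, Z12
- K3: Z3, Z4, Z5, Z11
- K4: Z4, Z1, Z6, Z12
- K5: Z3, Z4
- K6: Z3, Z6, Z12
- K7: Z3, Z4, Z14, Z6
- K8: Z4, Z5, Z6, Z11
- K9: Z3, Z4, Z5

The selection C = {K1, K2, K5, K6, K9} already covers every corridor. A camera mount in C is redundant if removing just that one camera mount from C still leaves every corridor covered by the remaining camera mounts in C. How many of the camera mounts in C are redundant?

Drop K1: Z14 uncovered — not redundant.
Drop K2: Z1, Z11 uncovered — not redundant.
Drop K5: the rest still cover every corridor — redundant.
Drop K6: Z6 uncovered — not redundant.
Drop K9: the rest still cover every corridor — redundant.
2 redundant: K5, K9.

2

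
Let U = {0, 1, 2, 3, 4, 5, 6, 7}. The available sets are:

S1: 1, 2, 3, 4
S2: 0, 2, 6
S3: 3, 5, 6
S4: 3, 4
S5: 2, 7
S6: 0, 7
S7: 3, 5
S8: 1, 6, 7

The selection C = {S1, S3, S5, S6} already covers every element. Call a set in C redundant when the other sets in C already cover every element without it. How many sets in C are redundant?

1

Drop S1: 1, 4 uncovered — not redundant.
Drop S3: 5, 6 uncovered — not redundant.
Drop S5: the rest still cover every element — redundant.
Drop S6: 0 uncovered — not redundant.
1 redundant: S5.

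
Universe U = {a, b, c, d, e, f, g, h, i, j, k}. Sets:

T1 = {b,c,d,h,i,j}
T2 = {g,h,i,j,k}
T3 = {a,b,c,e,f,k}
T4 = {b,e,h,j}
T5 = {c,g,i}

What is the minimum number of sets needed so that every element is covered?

3

T1, T2, T3 together cover {a, b, c, d, e, f, g, h, i, j, k} — every element.
No 2 of the 5 sets cover everything (all 10 pairs fall short), so 3 is minimum.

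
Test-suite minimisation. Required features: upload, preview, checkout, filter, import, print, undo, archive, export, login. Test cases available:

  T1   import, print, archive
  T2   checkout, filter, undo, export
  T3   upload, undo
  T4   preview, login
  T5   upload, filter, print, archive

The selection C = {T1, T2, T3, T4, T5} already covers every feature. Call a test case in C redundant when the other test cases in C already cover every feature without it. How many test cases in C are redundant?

2

Drop T1: import uncovered — not redundant.
Drop T2: checkout, export uncovered — not redundant.
Drop T3: the rest still cover every feature — redundant.
Drop T4: preview, login uncovered — not redundant.
Drop T5: the rest still cover every feature — redundant.
2 redundant: T3, T5.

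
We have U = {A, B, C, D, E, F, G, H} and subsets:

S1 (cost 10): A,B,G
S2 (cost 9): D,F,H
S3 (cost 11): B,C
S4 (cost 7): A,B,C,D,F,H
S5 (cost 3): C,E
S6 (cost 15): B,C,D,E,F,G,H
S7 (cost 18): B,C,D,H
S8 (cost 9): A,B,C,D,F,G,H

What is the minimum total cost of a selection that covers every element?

S5, S8 cover every element at cost 3 + 9 = 12.
Any cover uses at least 2 sets; among all covering selections none totals below 12.
Greedy by coverage-per-cost would pick S4, S5, S8 for 19 — worse than the optimum 12.

12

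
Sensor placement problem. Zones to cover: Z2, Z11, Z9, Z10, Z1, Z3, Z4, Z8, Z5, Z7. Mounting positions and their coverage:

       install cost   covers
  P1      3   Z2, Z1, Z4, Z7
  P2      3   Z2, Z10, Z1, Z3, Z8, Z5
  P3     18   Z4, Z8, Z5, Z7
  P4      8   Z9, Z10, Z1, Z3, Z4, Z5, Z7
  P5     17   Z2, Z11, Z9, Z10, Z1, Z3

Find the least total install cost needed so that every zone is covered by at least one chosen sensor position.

23

P1, P2, P5 cover every zone at install cost 3 + 3 + 17 = 23.
Any cover uses at least 2 sensor positions; among all covering selections none totals below 23.
Greedy by coverage-per-install cost would pick P2, P1, P4, P5 for 31 — worse than the optimum 23.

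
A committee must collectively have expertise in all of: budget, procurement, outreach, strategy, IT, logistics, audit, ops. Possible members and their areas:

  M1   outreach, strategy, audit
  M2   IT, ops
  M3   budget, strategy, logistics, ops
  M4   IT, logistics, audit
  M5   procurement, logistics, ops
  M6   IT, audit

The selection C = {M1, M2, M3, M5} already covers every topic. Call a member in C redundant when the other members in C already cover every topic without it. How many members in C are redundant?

Drop M1: outreach, audit uncovered — not redundant.
Drop M2: IT uncovered — not redundant.
Drop M3: budget uncovered — not redundant.
Drop M5: procurement uncovered — not redundant.
None of the members in C is redundant.

0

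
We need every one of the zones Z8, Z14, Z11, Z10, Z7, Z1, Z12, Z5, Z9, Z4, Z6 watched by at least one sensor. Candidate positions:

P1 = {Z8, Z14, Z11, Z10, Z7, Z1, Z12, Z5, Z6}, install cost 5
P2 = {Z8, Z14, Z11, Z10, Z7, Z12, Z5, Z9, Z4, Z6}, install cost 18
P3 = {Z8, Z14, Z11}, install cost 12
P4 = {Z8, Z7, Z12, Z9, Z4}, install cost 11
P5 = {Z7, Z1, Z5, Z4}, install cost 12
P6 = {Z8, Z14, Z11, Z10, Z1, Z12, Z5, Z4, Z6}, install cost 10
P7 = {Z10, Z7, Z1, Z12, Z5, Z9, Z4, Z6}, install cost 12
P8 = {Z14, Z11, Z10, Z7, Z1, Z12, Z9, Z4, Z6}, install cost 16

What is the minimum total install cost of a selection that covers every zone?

16

P1, P4 cover every zone at install cost 5 + 11 = 16.
Any cover uses at least 2 sensor positions; among all covering selections none totals below 16.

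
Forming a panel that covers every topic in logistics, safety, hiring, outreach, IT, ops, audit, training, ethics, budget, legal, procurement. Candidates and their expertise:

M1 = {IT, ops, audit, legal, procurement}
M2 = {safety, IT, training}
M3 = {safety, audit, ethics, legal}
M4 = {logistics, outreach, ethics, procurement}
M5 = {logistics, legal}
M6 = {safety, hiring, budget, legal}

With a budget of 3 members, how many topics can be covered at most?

11

Choosing M1, M4, M6 covers {logistics, safety, hiring, outreach, IT, ops, audit, ethics, budget, legal, procurement} — 11 topics.
No choice of 3 members does better; here training is left uncovered.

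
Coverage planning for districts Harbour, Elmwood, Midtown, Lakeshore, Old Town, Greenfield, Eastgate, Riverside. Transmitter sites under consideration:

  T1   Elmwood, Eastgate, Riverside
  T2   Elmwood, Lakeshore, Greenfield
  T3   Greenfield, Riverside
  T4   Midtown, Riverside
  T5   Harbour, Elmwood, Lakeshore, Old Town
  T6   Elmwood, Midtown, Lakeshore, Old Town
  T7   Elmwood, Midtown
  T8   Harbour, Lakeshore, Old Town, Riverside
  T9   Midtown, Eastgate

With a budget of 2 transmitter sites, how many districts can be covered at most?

6

Choosing T1, T5 covers {Harbour, Elmwood, Lakeshore, Old Town, Eastgate, Riverside} — 6 districts.
No choice of 2 transmitter sites does better; here Midtown, Greenfield are left uncovered.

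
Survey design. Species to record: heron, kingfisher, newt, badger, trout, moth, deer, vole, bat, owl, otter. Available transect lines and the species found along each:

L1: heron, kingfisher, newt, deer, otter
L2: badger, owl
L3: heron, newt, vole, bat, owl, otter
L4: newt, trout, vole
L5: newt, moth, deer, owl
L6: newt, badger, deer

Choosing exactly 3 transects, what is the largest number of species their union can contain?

9

Choosing L1, L2, L3 covers {heron, kingfisher, newt, badger, deer, vole, bat, owl, otter} — 9 species.
No choice of 3 transects does better; here trout, moth are left uncovered.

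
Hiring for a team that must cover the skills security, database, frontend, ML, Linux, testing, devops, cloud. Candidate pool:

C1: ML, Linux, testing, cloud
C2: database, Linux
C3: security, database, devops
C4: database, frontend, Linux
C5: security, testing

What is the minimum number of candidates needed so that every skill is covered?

3

C1, C3, C4 together cover {security, database, frontend, ML, Linux, testing, devops, cloud} — every skill.
No 2 of the 5 candidates cover everything (all 10 pairs fall short), so 3 is minimum.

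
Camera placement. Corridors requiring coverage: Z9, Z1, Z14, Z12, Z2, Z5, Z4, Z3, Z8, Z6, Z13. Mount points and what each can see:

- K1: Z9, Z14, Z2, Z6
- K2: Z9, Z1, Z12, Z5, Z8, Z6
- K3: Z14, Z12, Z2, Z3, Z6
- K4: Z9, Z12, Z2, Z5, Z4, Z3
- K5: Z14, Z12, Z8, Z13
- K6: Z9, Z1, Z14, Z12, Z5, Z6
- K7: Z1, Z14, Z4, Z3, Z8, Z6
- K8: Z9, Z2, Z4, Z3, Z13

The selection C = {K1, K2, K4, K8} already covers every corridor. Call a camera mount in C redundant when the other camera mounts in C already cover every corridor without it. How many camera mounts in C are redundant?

1

Drop K1: Z14 uncovered — not redundant.
Drop K2: Z1, Z8 uncovered — not redundant.
Drop K4: the rest still cover every corridor — redundant.
Drop K8: Z13 uncovered — not redundant.
1 redundant: K4.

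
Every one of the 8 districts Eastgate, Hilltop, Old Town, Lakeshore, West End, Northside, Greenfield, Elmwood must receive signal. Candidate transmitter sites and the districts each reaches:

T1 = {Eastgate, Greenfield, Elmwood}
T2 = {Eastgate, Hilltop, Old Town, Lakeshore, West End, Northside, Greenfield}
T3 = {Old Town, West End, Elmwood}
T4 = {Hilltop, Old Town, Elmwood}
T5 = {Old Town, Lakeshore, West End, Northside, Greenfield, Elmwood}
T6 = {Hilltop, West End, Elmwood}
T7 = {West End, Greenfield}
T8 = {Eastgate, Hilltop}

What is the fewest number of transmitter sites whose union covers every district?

T1, T2 together cover {Eastgate, Hilltop, Old Town, Lakeshore, West End, Northside, Greenfield, Elmwood} — every district.
No single transmitter site contains all 8 districts, so 2 is optimal.

2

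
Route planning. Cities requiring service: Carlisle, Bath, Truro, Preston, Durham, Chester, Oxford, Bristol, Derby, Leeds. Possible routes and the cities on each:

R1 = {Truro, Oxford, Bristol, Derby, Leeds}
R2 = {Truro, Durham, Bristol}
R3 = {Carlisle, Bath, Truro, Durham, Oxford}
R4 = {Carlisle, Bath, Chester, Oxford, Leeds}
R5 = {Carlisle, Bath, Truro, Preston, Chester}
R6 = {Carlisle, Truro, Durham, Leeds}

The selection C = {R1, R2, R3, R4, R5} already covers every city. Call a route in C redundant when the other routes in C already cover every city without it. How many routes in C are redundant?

3

Drop R1: Derby uncovered — not redundant.
Drop R2: the rest still cover every city — redundant.
Drop R3: the rest still cover every city — redundant.
Drop R4: the rest still cover every city — redundant.
Drop R5: Preston uncovered — not redundant.
3 redundant: R2, R3, R4.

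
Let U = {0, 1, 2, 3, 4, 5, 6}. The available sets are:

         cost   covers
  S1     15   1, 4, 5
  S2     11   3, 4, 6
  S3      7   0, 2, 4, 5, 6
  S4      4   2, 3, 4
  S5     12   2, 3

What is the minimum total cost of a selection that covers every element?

26

S1, S3, S4 cover every element at cost 15 + 7 + 4 = 26.
Any cover uses at least 3 sets; among all covering selections none totals below 26.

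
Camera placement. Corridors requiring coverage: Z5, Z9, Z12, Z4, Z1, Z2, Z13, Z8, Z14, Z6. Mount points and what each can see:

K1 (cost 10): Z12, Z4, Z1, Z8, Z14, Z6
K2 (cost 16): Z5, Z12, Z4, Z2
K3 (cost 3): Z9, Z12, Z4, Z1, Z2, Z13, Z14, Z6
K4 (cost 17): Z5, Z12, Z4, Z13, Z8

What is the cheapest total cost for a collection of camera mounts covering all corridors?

20

K3, K4 cover every corridor at cost 3 + 17 = 20.
Any cover uses at least 2 camera mounts; among all covering selections none totals below 20.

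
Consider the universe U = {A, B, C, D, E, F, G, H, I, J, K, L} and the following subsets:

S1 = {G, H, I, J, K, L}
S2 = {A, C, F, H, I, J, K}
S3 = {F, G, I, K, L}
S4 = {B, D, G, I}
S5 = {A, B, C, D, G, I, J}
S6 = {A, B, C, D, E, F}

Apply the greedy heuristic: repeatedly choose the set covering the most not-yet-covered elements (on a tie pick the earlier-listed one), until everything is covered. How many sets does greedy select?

4

Pick 1: S2 covers 7 new elements (A, C, F, H, I, J, K).
Pick 2: S4 covers 3 new elements (B, D, G).
Pick 3: S1 covers 1 new elements (L).
Pick 4: S6 covers 1 new elements (E).
Greedy uses 4 sets. (The true minimum is 2.)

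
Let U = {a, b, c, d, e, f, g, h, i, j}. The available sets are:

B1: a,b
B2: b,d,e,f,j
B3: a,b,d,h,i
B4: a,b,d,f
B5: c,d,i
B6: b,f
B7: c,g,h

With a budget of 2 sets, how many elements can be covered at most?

8

Choosing B2, B3 covers {a, b, d, e, f, h, i, j} — 8 elements.
No choice of 2 sets does better; here c, g are left uncovered.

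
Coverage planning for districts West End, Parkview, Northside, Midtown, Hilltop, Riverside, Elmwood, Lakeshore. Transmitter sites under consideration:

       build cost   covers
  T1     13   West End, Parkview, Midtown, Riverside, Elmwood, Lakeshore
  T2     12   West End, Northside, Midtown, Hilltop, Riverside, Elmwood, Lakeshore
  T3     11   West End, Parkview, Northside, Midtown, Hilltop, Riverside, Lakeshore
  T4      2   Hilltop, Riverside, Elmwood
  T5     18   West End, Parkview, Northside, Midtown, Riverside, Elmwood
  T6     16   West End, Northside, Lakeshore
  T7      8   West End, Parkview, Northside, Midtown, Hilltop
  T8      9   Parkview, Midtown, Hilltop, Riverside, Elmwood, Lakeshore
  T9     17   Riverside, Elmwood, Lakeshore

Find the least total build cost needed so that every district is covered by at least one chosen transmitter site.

T3, T4 cover every district at build cost 11 + 2 = 13.
Any cover uses at least 2 transmitter sites; among all covering selections none totals below 13.
Greedy by coverage-per-build cost would pick T4, T7, T8 for 19 — worse than the optimum 13.

13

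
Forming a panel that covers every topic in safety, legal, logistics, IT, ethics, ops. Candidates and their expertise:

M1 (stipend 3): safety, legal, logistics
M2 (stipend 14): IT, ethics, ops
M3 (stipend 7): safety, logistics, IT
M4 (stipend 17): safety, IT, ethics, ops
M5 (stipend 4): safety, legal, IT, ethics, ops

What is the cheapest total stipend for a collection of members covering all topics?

M1, M5 cover every topic at stipend 3 + 4 = 7.
Any cover uses at least 2 members; among all covering selections none totals below 7.

7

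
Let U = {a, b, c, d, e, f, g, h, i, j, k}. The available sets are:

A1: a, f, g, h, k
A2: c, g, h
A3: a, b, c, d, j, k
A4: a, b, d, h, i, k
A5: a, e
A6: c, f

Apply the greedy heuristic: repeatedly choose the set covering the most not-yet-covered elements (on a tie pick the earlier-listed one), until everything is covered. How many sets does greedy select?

4

Pick 1: A3 covers 6 new elements (a, b, c, d, j, k).
Pick 2: A1 covers 3 new elements (f, g, h).
Pick 3: A4 covers 1 new elements (i).
Pick 4: A5 covers 1 new elements (e).
Greedy uses 4 sets.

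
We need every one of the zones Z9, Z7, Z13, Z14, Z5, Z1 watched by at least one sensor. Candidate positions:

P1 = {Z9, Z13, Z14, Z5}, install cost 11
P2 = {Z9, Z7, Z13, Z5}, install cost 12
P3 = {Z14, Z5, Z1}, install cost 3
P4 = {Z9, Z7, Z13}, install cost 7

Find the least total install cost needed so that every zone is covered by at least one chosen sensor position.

10

P3, P4 cover every zone at install cost 3 + 7 = 10.
Any cover uses at least 2 sensor positions; among all covering selections none totals below 10.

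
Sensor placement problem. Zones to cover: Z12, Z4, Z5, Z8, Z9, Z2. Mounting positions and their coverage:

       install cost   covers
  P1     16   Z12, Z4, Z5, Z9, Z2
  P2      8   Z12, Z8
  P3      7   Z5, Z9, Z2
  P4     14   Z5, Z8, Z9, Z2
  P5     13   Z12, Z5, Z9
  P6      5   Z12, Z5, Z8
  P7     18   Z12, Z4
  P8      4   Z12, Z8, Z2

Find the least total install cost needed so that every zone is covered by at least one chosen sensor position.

20

P1, P8 cover every zone at install cost 16 + 4 = 20.
Any cover uses at least 2 sensor positions; among all covering selections none totals below 20.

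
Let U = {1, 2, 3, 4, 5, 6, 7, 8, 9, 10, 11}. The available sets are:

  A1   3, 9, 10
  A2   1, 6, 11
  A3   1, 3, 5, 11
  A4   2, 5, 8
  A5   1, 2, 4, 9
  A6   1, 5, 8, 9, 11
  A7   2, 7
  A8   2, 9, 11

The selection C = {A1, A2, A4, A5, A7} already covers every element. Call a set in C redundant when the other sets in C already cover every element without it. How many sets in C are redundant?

0

Drop A1: 3, 10 uncovered — not redundant.
Drop A2: 6, 11 uncovered — not redundant.
Drop A4: 5, 8 uncovered — not redundant.
Drop A5: 4 uncovered — not redundant.
Drop A7: 7 uncovered — not redundant.
None of the sets in C is redundant.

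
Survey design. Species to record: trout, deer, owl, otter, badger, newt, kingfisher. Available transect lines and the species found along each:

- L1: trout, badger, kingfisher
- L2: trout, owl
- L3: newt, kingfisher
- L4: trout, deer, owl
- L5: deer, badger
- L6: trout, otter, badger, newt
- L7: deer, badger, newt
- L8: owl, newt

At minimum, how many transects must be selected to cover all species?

L1, L4, L6 together cover {trout, deer, owl, otter, badger, newt, kingfisher} — every species.
No 2 of the 8 transects cover everything (all 28 pairs fall short), so 3 is minimum.

3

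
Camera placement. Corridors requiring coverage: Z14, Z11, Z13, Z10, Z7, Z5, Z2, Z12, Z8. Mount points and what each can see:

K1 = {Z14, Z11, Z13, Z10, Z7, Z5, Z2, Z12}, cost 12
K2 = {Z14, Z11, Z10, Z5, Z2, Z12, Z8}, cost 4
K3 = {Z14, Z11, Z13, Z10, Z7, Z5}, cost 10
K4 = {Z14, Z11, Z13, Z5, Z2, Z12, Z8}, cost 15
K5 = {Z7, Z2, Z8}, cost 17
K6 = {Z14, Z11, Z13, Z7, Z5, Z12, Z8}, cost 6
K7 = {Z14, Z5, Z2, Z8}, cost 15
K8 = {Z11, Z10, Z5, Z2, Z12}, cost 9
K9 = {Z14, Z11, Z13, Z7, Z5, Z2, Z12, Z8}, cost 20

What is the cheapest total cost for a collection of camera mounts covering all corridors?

10

K2, K6 cover every corridor at cost 4 + 6 = 10.
Any cover uses at least 2 camera mounts; among all covering selections none totals below 10.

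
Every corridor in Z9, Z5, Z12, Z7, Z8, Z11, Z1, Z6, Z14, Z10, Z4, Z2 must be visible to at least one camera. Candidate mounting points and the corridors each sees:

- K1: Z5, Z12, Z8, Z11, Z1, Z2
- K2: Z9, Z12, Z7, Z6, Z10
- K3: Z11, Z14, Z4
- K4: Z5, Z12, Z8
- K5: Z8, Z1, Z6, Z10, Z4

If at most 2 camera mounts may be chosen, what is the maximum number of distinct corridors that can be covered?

10

Choosing K1, K2 covers {Z9, Z5, Z12, Z7, Z8, Z11, Z1, Z6, Z10, Z2} — 10 corridors.
No choice of 2 camera mounts does better; here Z14, Z4 are left uncovered.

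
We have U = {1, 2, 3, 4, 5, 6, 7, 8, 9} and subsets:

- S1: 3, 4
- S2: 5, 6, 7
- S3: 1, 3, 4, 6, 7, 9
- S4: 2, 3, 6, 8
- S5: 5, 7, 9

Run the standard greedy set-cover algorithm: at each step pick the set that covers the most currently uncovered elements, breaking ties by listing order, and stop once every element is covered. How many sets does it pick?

Pick 1: S3 covers 6 new elements (1, 3, 4, 6, 7, 9).
Pick 2: S4 covers 2 new elements (2, 8).
Pick 3: S2 covers 1 new elements (5).
Greedy uses 3 sets.

3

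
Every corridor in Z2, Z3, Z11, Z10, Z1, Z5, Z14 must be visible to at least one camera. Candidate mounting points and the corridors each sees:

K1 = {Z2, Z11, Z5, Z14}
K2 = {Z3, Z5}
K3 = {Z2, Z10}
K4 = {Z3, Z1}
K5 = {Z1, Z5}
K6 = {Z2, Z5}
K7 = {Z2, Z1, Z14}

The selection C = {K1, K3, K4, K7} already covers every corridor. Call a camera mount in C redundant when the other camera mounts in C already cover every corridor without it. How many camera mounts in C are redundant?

Drop K1: Z11, Z5 uncovered — not redundant.
Drop K3: Z10 uncovered — not redundant.
Drop K4: Z3 uncovered — not redundant.
Drop K7: the rest still cover every corridor — redundant.
1 redundant: K7.

1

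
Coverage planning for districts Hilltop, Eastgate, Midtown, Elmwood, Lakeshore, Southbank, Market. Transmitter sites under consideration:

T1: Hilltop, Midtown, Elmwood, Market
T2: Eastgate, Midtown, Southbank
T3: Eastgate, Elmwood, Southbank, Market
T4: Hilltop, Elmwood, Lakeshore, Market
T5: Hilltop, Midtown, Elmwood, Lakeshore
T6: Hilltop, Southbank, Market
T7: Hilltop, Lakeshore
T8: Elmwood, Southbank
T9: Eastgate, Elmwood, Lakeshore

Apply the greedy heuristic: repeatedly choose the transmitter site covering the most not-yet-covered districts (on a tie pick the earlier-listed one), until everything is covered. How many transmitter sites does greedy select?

Pick 1: T1 covers 4 new districts (Hilltop, Midtown, Elmwood, Market).
Pick 2: T2 covers 2 new districts (Eastgate, Southbank).
Pick 3: T4 covers 1 new districts (Lakeshore).
Greedy uses 3 transmitter sites. (The true minimum is 2.)

3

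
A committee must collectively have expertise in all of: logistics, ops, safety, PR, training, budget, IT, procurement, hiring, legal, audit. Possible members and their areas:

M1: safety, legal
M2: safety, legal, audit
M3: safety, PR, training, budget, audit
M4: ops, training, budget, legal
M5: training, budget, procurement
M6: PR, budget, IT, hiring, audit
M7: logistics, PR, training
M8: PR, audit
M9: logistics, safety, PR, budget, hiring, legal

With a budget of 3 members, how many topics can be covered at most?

Choosing M4, M6, M9 covers {logistics, ops, safety, PR, training, budget, IT, hiring, legal, audit} — 10 topics.
No choice of 3 members does better; here procurement is left uncovered.

10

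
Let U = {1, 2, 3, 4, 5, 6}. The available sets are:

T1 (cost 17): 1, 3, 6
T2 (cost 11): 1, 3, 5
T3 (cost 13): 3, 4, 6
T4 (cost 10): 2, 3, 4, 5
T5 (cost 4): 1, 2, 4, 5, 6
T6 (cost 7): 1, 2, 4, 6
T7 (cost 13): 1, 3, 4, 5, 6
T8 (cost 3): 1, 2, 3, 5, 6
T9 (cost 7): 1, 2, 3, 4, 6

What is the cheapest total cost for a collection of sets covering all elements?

T5, T8 cover every element at cost 4 + 3 = 7.
Any cover uses at least 2 sets; among all covering selections none totals below 7.

7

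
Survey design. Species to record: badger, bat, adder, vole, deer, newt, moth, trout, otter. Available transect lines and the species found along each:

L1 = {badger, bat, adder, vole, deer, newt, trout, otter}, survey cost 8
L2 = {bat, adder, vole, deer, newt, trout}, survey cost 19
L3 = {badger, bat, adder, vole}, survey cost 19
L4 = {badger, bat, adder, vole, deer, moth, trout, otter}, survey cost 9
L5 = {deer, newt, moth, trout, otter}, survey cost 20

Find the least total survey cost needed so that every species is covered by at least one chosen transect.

17

L1, L4 cover every species at survey cost 8 + 9 = 17.
Any cover uses at least 2 transects; among all covering selections none totals below 17.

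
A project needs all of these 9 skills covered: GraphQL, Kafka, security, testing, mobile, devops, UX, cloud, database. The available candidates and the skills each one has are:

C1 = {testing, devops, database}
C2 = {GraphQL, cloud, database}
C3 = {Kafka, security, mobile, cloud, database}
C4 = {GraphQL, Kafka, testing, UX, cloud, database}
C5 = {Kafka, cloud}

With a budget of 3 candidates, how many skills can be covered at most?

Choosing C1, C3, C4 covers {GraphQL, Kafka, security, testing, mobile, devops, UX, cloud, database} — 9 skills.
That is all 9 skills.

9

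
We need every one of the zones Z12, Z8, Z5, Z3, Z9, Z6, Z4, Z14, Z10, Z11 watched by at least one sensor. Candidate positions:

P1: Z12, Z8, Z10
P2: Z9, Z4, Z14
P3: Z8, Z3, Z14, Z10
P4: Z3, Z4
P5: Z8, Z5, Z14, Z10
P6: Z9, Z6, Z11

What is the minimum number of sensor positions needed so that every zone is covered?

4

P1, P4, P5, P6 together cover {Z12, Z8, Z5, Z3, Z9, Z6, Z4, Z14, Z10, Z11} — every zone.
No 3 of the 6 sensor positions cover everything (all 20 triples fall short), so 4 is minimum.
Greedy (largest uncovered first) would take P3, P6, P1, P2, P5 — 5 sensor positions — but 4 suffice.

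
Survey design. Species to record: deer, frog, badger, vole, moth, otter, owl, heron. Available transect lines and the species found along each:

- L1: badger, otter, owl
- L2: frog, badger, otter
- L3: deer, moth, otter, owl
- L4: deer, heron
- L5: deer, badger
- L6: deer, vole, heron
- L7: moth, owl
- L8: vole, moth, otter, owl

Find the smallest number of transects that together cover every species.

L2, L3, L6 together cover {deer, frog, badger, vole, moth, otter, owl, heron} — every species.
No 2 of the 8 transects cover everything (all 28 pairs fall short), so 3 is minimum.

3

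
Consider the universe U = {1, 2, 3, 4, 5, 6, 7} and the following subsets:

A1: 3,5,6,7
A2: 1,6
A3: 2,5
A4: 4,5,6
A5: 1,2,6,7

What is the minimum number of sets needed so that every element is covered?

3

A1, A4, A5 together cover {1, 2, 3, 4, 5, 6, 7} — every element.
No 2 of the 5 sets cover everything (all 10 pairs fall short), so 3 is minimum.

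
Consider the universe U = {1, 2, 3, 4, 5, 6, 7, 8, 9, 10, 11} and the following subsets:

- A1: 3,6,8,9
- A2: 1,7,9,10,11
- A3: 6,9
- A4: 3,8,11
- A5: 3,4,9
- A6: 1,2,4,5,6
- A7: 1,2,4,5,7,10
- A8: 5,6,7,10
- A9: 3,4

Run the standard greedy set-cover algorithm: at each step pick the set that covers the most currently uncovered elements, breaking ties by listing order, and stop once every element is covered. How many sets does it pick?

Pick 1: A7 covers 6 new elements (1, 2, 4, 5, 7, 10).
Pick 2: A1 covers 4 new elements (3, 6, 8, 9).
Pick 3: A2 covers 1 new elements (11).
Greedy uses 3 sets.

3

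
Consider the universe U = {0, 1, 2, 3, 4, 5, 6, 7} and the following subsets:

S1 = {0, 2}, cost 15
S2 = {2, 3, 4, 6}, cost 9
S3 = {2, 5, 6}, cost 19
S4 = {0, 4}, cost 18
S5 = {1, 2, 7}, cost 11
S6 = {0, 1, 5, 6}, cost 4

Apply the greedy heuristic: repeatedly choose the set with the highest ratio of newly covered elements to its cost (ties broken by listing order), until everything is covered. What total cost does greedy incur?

Pick 1: S6 adds 4 new (0, 1, 5, 6) at cost 4 (ratio 4/4).
Pick 2: S2 adds 3 new (2, 3, 4) at cost 9 (ratio 3/9).
Pick 3: S5 adds 1 new (7) at cost 11 (ratio 1/11).
Greedy total cost: 4 + 9 + 11 = 24.

24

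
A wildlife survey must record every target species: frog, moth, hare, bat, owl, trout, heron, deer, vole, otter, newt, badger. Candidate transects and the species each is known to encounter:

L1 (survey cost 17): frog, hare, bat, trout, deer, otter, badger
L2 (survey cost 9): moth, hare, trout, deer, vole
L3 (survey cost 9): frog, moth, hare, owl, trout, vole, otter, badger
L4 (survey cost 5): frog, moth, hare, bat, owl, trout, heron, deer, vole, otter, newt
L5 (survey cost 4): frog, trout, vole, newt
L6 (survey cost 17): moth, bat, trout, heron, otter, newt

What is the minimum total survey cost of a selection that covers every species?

L3, L4 cover every species at survey cost 9 + 5 = 14.
Any cover uses at least 2 transects; among all covering selections none totals below 14.

14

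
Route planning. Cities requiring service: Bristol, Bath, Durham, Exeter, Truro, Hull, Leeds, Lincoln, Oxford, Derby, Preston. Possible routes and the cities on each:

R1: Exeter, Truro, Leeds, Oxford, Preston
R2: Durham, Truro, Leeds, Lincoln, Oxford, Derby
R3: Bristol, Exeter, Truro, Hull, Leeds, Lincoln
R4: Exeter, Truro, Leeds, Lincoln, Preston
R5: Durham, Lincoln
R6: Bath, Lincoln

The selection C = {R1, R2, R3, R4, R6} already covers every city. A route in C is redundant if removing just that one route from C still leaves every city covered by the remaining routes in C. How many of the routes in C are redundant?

2

Drop R1: the rest still cover every city — redundant.
Drop R2: Durham, Derby uncovered — not redundant.
Drop R3: Bristol, Hull uncovered — not redundant.
Drop R4: the rest still cover every city — redundant.
Drop R6: Bath uncovered — not redundant.
2 redundant: R1, R4.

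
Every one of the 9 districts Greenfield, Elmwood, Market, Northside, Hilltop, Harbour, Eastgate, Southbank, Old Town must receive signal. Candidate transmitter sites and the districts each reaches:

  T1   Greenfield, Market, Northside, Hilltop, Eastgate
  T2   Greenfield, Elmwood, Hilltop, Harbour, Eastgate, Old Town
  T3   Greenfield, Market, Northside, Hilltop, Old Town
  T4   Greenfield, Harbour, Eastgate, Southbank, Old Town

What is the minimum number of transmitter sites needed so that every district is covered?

T1, T2, T4 together cover {Greenfield, Elmwood, Market, Northside, Hilltop, Harbour, Eastgate, Southbank, Old Town} — every district.
No 2 of the 4 transmitter sites cover everything (all 6 pairs fall short), so 3 is minimum.

3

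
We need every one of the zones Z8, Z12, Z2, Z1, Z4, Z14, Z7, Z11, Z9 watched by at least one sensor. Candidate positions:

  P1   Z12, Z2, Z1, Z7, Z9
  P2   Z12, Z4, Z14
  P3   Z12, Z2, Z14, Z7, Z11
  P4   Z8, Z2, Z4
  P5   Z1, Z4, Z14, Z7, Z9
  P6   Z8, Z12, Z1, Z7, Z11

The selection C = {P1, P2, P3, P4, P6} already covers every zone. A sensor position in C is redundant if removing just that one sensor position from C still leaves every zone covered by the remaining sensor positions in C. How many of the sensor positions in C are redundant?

4

Drop P1: Z9 uncovered — not redundant.
Drop P2: the rest still cover every zone — redundant.
Drop P3: the rest still cover every zone — redundant.
Drop P4: the rest still cover every zone — redundant.
Drop P6: the rest still cover every zone — redundant.
4 redundant: P2, P3, P4, P6.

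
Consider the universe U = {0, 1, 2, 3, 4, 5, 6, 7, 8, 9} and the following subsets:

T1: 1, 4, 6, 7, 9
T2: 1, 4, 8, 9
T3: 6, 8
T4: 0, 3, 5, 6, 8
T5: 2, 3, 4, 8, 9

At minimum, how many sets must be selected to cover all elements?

T1, T4, T5 together cover {0, 1, 2, 3, 4, 5, 6, 7, 8, 9} — every element.
No 2 of the 5 sets cover everything (all 10 pairs fall short), so 3 is minimum.

3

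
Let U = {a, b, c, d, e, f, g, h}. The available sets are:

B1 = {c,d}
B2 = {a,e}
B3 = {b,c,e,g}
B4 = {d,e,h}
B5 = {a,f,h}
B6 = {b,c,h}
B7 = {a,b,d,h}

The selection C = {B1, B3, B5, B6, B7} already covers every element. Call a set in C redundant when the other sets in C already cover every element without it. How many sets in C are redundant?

3

Drop B1: the rest still cover every element — redundant.
Drop B3: e, g uncovered — not redundant.
Drop B5: f uncovered — not redundant.
Drop B6: the rest still cover every element — redundant.
Drop B7: the rest still cover every element — redundant.
3 redundant: B1, B6, B7.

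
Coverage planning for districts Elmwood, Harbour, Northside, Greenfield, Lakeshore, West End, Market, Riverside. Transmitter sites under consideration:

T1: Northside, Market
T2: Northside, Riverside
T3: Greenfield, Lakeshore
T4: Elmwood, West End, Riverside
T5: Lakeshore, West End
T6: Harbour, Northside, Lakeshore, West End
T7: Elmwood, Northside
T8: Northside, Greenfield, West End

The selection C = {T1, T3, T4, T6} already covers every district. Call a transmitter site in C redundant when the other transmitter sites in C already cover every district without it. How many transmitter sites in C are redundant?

Drop T1: Market uncovered — not redundant.
Drop T3: Greenfield uncovered — not redundant.
Drop T4: Elmwood, Riverside uncovered — not redundant.
Drop T6: Harbour uncovered — not redundant.
None of the transmitter sites in C is redundant.

0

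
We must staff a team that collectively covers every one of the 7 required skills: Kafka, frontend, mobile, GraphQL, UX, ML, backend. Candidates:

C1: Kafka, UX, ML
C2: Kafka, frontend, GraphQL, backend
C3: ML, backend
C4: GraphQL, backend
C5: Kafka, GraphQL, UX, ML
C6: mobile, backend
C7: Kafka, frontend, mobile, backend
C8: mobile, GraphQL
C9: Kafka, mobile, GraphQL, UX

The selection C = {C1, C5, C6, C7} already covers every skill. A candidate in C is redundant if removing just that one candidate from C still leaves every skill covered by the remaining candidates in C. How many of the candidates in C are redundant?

Drop C1: the rest still cover every skill — redundant.
Drop C5: GraphQL uncovered — not redundant.
Drop C6: the rest still cover every skill — redundant.
Drop C7: frontend uncovered — not redundant.
2 redundant: C1, C6.

2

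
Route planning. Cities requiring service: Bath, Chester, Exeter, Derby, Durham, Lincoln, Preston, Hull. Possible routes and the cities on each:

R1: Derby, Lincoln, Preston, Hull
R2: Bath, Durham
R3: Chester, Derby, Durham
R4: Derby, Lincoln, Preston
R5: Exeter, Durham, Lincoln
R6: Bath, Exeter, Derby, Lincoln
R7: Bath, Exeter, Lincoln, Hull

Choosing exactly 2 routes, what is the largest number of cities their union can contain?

Choosing R3, R7 covers {Bath, Chester, Exeter, Derby, Durham, Lincoln, Hull} — 7 cities.
No choice of 2 routes does better; here Preston is left uncovered.

7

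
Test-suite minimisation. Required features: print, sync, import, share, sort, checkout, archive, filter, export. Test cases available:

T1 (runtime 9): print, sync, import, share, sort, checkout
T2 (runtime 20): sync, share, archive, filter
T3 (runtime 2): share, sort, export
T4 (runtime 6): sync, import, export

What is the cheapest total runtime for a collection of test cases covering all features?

T1, T2, T3 cover every feature at runtime 9 + 20 + 2 = 31.
Any cover uses at least 3 test cases; among all covering selections none totals below 31.

31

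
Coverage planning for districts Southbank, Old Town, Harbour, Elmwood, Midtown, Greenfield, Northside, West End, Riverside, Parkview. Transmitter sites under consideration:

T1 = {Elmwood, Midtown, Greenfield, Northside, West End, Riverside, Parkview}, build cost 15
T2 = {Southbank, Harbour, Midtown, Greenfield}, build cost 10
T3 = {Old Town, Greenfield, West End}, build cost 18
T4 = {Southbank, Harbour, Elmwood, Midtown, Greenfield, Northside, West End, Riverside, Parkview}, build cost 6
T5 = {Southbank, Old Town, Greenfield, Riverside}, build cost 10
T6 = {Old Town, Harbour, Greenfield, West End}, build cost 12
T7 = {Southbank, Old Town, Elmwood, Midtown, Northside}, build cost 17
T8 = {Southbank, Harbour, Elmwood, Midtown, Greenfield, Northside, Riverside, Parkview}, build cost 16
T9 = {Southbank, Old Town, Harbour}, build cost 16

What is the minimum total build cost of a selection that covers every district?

T4, T5 cover every district at build cost 6 + 10 = 16.
Any cover uses at least 2 transmitter sites; among all covering selections none totals below 16.

16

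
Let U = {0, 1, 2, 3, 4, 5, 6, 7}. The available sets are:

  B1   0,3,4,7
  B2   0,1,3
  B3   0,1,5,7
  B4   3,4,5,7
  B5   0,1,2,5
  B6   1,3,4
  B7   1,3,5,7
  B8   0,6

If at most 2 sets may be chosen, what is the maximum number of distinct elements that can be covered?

Choosing B1, B5 covers {0, 1, 2, 3, 4, 5, 7} — 7 elements.
No choice of 2 sets does better; here 6 is left uncovered.

7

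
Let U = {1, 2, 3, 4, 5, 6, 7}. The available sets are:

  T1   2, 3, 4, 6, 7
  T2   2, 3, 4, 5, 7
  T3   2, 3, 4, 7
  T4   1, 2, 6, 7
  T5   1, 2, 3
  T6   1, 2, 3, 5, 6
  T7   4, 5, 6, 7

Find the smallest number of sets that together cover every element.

T1, T6 together cover {1, 2, 3, 4, 5, 6, 7} — every element.
No single set contains all 7 elements, so 2 is optimal.

2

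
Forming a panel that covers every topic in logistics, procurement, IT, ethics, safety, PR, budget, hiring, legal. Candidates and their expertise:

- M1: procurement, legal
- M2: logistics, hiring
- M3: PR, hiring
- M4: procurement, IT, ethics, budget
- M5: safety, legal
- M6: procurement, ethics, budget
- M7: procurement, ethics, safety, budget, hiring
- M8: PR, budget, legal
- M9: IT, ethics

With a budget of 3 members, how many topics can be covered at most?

Choosing M2, M4, M5 covers {logistics, procurement, IT, ethics, safety, budget, hiring, legal} — 8 topics.
No choice of 3 members does better; here PR is left uncovered.

8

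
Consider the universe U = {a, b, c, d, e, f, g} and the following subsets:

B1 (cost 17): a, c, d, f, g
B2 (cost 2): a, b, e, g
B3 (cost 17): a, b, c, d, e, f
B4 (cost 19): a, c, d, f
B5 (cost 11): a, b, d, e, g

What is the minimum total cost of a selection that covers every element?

19

B1, B2 cover every element at cost 17 + 2 = 19.
Any cover uses at least 2 sets; among all covering selections none totals below 19.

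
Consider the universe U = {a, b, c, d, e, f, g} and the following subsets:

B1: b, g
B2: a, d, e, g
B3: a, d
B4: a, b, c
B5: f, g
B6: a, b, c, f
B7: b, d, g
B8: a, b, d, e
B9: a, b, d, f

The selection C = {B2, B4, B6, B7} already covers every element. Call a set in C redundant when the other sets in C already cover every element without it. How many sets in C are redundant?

Drop B2: e uncovered — not redundant.
Drop B4: the rest still cover every element — redundant.
Drop B6: f uncovered — not redundant.
Drop B7: the rest still cover every element — redundant.
2 redundant: B4, B7.

2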